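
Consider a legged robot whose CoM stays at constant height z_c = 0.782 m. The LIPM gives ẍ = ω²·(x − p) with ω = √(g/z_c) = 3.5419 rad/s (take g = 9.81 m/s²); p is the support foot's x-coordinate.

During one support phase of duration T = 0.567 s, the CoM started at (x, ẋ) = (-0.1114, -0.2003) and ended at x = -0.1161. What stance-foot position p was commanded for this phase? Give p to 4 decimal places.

p = -0.1838

ωT = 3.5419·0.567 = 2.008257; cosh(ωT) = 3.792272, sinh(ωT) = 3.658050
x(T) = p + (x₀−p)·cosh(ωT) + (ẋ₀/ω)·sinh(ωT) ⇒ p·(1 − cosh) = x(T) − x₀·cosh − (ẋ₀/ω)·sinh
numerator   = -0.1161 − (-0.1114)·3.792272 − (-0.2003/3.5419)·3.658050 = 0.513228
denominator = 1 − 3.792272 = -2.792272
p = 0.513228 / -2.792272 = -0.1838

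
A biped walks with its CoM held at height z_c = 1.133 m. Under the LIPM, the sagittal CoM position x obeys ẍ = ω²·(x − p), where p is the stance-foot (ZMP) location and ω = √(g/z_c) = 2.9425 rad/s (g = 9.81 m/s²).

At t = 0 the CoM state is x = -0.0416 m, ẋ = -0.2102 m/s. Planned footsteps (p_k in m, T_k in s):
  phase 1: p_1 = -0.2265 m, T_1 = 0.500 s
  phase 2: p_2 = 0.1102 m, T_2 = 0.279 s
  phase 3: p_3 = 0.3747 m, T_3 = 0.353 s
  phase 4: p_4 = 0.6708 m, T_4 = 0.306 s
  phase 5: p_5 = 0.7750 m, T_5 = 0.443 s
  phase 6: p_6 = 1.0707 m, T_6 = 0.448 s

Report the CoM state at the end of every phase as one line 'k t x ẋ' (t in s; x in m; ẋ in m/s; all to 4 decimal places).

phase 1: p=-0.2265, T=0.500, ωT=1.471250, cosh=2.292157, sinh=2.062518; start (x,ẋ)=(-0.041600, -0.210200) → end (x,ẋ)=(0.049982, 0.640339)
phase 2: p=0.1102, T=0.279, ωT=0.820958, cosh=1.356343, sinh=0.916332; start (x,ẋ)=(0.049982, 0.640339) → end (x,ẋ)=(0.227934, 0.706153)
phase 3: p=0.3747, T=0.353, ωT=1.038702, cosh=1.589731, sinh=1.235817; start (x,ẋ)=(0.227934, 0.706153) → end (x,ẋ)=(0.437958, 0.588894)
phase 4: p=0.6708, T=0.306, ωT=0.900405, cosh=1.433502, sinh=1.027097; start (x,ẋ)=(0.437958, 0.588894) → end (x,ẋ)=(0.542577, 0.140477)
phase 5: p=0.7750, T=0.443, ωT=1.303527, cosh=1.976918, sinh=1.705345; start (x,ẋ)=(0.542577, 0.140477) → end (x,ẋ)=(0.396933, -0.888582)
phase 6: p=1.0707, T=0.448, ωT=1.318240, cosh=2.002222, sinh=1.734616; start (x,ẋ)=(0.396933, -0.888582) → end (x,ẋ)=(-0.802154, -5.218117)

1 0.5000 0.0500 0.6403
2 0.7790 0.2279 0.7062
3 1.1320 0.4380 0.5889
4 1.4380 0.5426 0.1405
5 1.8810 0.3969 -0.8886
6 2.3290 -0.8022 -5.2181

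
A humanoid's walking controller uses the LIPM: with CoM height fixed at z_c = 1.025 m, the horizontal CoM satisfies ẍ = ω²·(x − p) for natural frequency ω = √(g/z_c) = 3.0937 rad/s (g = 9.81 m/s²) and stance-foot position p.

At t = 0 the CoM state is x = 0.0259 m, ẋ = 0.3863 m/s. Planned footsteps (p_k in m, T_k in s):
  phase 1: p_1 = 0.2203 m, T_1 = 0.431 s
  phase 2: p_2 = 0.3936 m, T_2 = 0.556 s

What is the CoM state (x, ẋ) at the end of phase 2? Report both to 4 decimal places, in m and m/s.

phase 1: p=0.2203, T=0.431, ωT=1.333385, cosh=2.028723, sinh=1.765140; start (x,ẋ)=(0.025900, 0.386300) → end (x,ẋ)=(0.046323, -0.277886)
phase 2: p=0.3936, T=0.556, ωT=1.720097, cosh=2.882060, sinh=2.703011; start (x,ẋ)=(0.046323, -0.277886) → end (x,ẋ)=(-0.850066, -3.704919)

x = -0.8501, ẋ = -3.7049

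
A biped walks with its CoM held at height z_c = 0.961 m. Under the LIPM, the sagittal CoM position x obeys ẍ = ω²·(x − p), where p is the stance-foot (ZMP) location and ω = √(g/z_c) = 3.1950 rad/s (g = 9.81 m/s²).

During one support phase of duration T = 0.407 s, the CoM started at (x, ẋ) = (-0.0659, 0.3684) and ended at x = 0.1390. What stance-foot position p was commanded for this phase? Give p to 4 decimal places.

ωT = 3.1950·0.407 = 1.300365; cosh(ωT) = 1.971534, sinh(ωT) = 1.699102
x(T) = p + (x₀−p)·cosh(ωT) + (ẋ₀/ω)·sinh(ωT) ⇒ p·(1 − cosh) = x(T) − x₀·cosh − (ẋ₀/ω)·sinh
numerator   = 0.1390 − (-0.0659)·1.971534 − (0.3684/3.1950)·1.699102 = 0.073009
denominator = 1 − 1.971534 = -0.971534
p = 0.073009 / -0.971534 = -0.0751

p = -0.0751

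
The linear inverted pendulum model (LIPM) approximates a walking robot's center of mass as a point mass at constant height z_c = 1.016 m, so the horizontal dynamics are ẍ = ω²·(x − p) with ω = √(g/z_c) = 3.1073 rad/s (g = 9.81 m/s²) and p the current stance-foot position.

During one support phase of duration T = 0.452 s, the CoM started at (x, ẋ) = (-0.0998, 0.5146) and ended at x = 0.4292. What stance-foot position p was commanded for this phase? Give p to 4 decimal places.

ωT = 3.1073·0.452 = 1.404500; cosh(ωT) = 2.159489, sinh(ωT) = 1.913999
x(T) = p + (x₀−p)·cosh(ωT) + (ẋ₀/ω)·sinh(ωT) ⇒ p·(1 − cosh) = x(T) − x₀·cosh − (ẋ₀/ω)·sinh
numerator   = 0.4292 − (-0.0998)·2.159489 − (0.5146/3.1073)·1.913999 = 0.327740
denominator = 1 − 2.159489 = -1.159489
p = 0.327740 / -1.159489 = -0.2827

p = -0.2827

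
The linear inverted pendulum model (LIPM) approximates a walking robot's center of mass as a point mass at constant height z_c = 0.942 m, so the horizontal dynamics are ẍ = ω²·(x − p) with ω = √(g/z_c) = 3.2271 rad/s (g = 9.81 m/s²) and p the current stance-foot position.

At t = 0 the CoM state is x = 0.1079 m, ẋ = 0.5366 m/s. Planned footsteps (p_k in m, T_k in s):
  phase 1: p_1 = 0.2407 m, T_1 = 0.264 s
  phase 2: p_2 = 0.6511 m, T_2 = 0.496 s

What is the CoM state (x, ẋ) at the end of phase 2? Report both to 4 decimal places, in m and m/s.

x = -0.2257, ẋ = -2.4792

phase 1: p=0.2407, T=0.264, ωT=0.851954, cosh=1.385402, sinh=0.958822; start (x,ẋ)=(0.107900, 0.536600) → end (x,ẋ)=(0.216151, 0.332495)
phase 2: p=0.6511, T=0.496, ωT=1.600642, cosh=2.578989, sinh=2.377222; start (x,ẋ)=(0.216151, 0.332495) → end (x,ẋ)=(-0.225699, -2.479226)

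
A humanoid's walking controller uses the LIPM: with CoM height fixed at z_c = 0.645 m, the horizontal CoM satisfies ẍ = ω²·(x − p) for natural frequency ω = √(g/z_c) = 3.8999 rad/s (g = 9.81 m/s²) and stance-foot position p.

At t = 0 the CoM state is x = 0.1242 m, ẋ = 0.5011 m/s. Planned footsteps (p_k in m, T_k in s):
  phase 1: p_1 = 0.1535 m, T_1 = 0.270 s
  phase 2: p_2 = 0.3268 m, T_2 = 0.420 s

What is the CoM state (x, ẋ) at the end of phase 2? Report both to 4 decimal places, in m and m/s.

phase 1: p=0.1535, T=0.270, ωT=1.052973, cosh=1.607529, sinh=1.258630; start (x,ẋ)=(0.124200, 0.501100) → end (x,ẋ)=(0.268121, 0.661713)
phase 2: p=0.3268, T=0.420, ωT=1.637958, cosh=2.669515, sinh=2.475138; start (x,ẋ)=(0.268121, 0.661713) → end (x,ẋ)=(0.590124, 1.200040)

x = 0.5901, ẋ = 1.2000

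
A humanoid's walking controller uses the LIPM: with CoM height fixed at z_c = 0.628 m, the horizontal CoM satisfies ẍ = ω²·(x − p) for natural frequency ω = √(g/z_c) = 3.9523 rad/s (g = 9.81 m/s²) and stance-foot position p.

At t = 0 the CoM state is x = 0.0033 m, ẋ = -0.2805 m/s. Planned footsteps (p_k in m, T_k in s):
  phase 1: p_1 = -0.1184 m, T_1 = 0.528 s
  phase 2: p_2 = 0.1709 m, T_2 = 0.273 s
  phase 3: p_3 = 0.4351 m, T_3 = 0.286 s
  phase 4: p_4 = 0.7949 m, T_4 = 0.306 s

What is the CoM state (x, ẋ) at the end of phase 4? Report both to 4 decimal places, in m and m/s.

phase 1: p=-0.1184, T=0.528, ωT=2.086814, cosh=4.091641, sinh=3.967560; start (x,ẋ)=(0.003300, -0.280500) → end (x,ẋ)=(0.097970, 0.760671)
phase 2: p=0.1709, T=0.273, ωT=1.078978, cosh=1.640807, sinh=1.300864; start (x,ẋ)=(0.097970, 0.760671) → end (x,ẋ)=(0.301603, 0.873150)
phase 3: p=0.4351, T=0.286, ωT=1.130358, cosh=1.709841, sinh=1.386923; start (x,ẋ)=(0.301603, 0.873150) → end (x,ẋ)=(0.513244, 0.761181)
phase 4: p=0.7949, T=0.306, ωT=1.209404, cosh=1.824931, sinh=1.526555; start (x,ẋ)=(0.513244, 0.761181) → end (x,ẋ)=(0.574899, -0.310243)

x = 0.5749, ẋ = -0.3102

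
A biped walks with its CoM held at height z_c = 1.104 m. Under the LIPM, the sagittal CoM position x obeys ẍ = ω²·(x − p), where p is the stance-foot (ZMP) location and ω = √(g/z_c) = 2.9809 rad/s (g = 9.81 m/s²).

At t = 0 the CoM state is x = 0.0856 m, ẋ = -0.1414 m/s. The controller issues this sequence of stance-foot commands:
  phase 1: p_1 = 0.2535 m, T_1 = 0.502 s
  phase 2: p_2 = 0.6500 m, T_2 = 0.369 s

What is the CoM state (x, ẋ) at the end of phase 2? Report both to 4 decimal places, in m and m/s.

x = -1.4604, ẋ = -5.8706

phase 1: p=0.2535, T=0.502, ωT=1.496412, cosh=2.344784, sinh=2.120852; start (x,ẋ)=(0.085600, -0.141400) → end (x,ẋ)=(-0.240793, -1.393024)
phase 2: p=0.6500, T=0.369, ωT=1.099952, cosh=1.668455, sinh=1.335568; start (x,ẋ)=(-0.240793, -1.393024) → end (x,ẋ)=(-1.460380, -5.870616)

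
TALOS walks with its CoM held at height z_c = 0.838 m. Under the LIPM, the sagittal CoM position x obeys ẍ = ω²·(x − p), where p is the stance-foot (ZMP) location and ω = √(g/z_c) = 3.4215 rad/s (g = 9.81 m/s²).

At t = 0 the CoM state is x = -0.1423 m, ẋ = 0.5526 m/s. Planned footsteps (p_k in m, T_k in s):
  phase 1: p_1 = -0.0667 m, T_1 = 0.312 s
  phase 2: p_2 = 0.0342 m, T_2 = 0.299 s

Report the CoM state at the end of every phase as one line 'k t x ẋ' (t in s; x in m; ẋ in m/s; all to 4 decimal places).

phase 1: p=-0.0667, T=0.312, ωT=1.067508, cosh=1.625994, sinh=1.282130; start (x,ẋ)=(-0.142300, 0.552600) → end (x,ẋ)=(0.017449, 0.566882)
phase 2: p=0.0342, T=0.299, ωT=1.023028, cosh=1.570555, sinh=1.211051; start (x,ẋ)=(0.017449, 0.566882) → end (x,ẋ)=(0.208541, 0.820910)

1 0.3120 0.0174 0.5669
2 0.6110 0.2085 0.8209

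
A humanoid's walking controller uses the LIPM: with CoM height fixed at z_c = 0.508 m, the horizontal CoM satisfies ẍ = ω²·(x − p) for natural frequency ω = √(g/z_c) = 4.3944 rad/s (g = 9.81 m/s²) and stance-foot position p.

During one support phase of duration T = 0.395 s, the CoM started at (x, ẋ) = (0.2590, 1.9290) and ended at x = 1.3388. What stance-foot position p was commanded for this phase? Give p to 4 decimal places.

ωT = 4.3944·0.395 = 1.735788; cosh(ωT) = 2.924829, sinh(ωT) = 2.748568
x(T) = p + (x₀−p)·cosh(ωT) + (ẋ₀/ω)·sinh(ωT) ⇒ p·(1 − cosh) = x(T) − x₀·cosh − (ẋ₀/ω)·sinh
numerator   = 1.3388 − (0.2590)·2.924829 − (1.9290/4.3944)·2.748568 = -0.625263
denominator = 1 − 2.924829 = -1.924829
p = -0.625263 / -1.924829 = 0.3248

p = 0.3248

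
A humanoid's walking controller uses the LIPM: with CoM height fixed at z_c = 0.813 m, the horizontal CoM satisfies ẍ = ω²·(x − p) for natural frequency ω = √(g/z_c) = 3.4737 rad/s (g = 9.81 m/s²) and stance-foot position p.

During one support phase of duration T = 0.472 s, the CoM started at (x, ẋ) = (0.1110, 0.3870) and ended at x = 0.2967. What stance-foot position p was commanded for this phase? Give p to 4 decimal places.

ωT = 3.4737·0.472 = 1.639586; cosh(ωT) = 2.673549, sinh(ωT) = 2.479489
x(T) = p + (x₀−p)·cosh(ωT) + (ẋ₀/ω)·sinh(ωT) ⇒ p·(1 − cosh) = x(T) − x₀·cosh − (ẋ₀/ω)·sinh
numerator   = 0.2967 − (0.1110)·2.673549 − (0.3870/3.4737)·2.479489 = -0.276300
denominator = 1 − 2.673549 = -1.673549
p = -0.276300 / -1.673549 = 0.1651

p = 0.1651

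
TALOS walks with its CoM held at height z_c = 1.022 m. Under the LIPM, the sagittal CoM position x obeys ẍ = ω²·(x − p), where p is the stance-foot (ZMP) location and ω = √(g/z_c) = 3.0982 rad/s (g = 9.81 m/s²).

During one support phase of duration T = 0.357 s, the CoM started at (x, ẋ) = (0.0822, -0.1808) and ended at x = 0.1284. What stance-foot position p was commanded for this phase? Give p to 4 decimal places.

p = -0.1021

ωT = 3.0982·0.357 = 1.106057; cosh(ωT) = 1.676640, sinh(ωT) = 1.345779
x(T) = p + (x₀−p)·cosh(ωT) + (ẋ₀/ω)·sinh(ωT) ⇒ p·(1 − cosh) = x(T) − x₀·cosh − (ẋ₀/ω)·sinh
numerator   = 0.1284 − (0.0822)·1.676640 − (-0.1808/3.0982)·1.345779 = 0.069115
denominator = 1 − 1.676640 = -0.676640
p = 0.069115 / -0.676640 = -0.1021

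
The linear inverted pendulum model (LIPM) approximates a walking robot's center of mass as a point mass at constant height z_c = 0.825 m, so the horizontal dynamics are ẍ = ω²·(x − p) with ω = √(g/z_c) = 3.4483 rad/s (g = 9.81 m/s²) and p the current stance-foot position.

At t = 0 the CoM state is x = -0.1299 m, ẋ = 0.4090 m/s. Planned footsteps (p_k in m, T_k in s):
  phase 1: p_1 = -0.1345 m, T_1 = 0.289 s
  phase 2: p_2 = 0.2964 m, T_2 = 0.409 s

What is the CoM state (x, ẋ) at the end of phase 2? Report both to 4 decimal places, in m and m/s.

x = 0.0397, ẋ = -0.4872

phase 1: p=-0.1345, T=0.289, ωT=0.996559, cosh=1.539046, sinh=1.169898; start (x,ẋ)=(-0.129900, 0.409000) → end (x,ẋ)=(0.011340, 0.648027)
phase 2: p=0.2964, T=0.409, ωT=1.410355, cosh=2.170733, sinh=1.926676; start (x,ẋ)=(0.011340, 0.648027) → end (x,ẋ)=(0.039685, -0.487175)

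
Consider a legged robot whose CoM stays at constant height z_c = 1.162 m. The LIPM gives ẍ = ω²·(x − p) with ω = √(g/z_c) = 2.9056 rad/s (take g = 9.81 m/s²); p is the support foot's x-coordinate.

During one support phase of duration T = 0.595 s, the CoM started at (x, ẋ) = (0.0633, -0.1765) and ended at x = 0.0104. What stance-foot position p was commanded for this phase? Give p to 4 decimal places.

ωT = 2.9056·0.595 = 1.728832; cosh(ωT) = 2.905781, sinh(ωT) = 2.728289
x(T) = p + (x₀−p)·cosh(ωT) + (ẋ₀/ω)·sinh(ωT) ⇒ p·(1 − cosh) = x(T) − x₀·cosh − (ẋ₀/ω)·sinh
numerator   = 0.0104 − (0.0633)·2.905781 − (-0.1765/2.9056)·2.728289 = -0.007807
denominator = 1 − 2.905781 = -1.905781
p = -0.007807 / -1.905781 = 0.0041

p = 0.0041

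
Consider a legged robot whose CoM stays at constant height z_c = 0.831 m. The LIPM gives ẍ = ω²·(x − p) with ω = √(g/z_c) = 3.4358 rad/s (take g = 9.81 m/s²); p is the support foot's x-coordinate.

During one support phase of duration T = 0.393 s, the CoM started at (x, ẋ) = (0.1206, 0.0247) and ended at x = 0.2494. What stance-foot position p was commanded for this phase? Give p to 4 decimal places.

ωT = 3.4358·0.393 = 1.350269; cosh(ωT) = 2.058818, sinh(ωT) = 1.799647
x(T) = p + (x₀−p)·cosh(ωT) + (ẋ₀/ω)·sinh(ωT) ⇒ p·(1 − cosh) = x(T) − x₀·cosh − (ẋ₀/ω)·sinh
numerator   = 0.2494 − (0.1206)·2.058818 − (0.0247/3.4358)·1.799647 = -0.011831
denominator = 1 − 2.058818 = -1.058818
p = -0.011831 / -1.058818 = 0.0112

p = 0.0112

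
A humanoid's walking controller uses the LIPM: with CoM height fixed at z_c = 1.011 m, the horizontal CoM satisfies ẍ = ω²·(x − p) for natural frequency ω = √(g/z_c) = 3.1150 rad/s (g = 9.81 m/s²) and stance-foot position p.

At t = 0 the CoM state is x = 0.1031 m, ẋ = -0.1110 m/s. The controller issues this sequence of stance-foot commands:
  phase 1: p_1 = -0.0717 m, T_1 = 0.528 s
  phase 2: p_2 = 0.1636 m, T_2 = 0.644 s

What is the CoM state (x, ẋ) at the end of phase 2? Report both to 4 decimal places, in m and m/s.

phase 1: p=-0.0717, T=0.528, ωT=1.644720, cosh=2.686313, sinh=2.493246; start (x,ẋ)=(0.103100, -0.111000) → end (x,ẋ)=(0.309023, 1.059397)
phase 2: p=0.1636, T=0.644, ωT=2.006060, cosh=3.784244, sinh=3.649726; start (x,ẋ)=(0.309023, 1.059397) → end (x,ẋ)=(1.955171, 5.662316)

x = 1.9552, ẋ = 5.6623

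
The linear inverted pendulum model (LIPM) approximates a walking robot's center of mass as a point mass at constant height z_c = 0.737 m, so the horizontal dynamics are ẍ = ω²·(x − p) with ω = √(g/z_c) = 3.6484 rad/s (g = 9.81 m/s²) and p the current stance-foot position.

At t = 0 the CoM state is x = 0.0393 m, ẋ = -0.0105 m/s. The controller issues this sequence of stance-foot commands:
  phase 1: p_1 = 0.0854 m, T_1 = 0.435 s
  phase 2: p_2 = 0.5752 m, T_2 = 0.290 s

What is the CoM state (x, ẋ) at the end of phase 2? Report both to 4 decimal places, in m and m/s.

x = -0.5618, ẋ = -3.5165

phase 1: p=0.0854, T=0.435, ωT=1.587054, cosh=2.546926, sinh=2.342398; start (x,ẋ)=(0.039300, -0.010500) → end (x,ẋ)=(-0.038755, -0.420714)
phase 2: p=0.5752, T=0.290, ωT=1.058036, cosh=1.613922, sinh=1.266785; start (x,ẋ)=(-0.038755, -0.420714) → end (x,ẋ)=(-0.561754, -3.516538)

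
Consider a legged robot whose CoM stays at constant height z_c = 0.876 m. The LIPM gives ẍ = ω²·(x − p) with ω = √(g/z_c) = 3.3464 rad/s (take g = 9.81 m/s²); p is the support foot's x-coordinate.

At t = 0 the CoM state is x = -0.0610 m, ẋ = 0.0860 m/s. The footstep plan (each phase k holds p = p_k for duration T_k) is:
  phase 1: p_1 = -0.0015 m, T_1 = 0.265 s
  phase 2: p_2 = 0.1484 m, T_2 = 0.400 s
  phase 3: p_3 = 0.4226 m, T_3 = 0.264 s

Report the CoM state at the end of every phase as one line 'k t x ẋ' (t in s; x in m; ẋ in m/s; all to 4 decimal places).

phase 1: p=-0.0015, T=0.265, ωT=0.886796, cosh=1.419657, sinh=1.007683; start (x,ẋ)=(-0.061000, 0.086000) → end (x,ẋ)=(-0.060073, -0.078550)
phase 2: p=0.1484, T=0.400, ωT=1.338560, cosh=2.037886, sinh=1.775663; start (x,ẋ)=(-0.060073, -0.078550) → end (x,ẋ)=(-0.318124, -1.398838)
phase 3: p=0.4226, T=0.264, ωT=0.883450, cosh=1.416293, sinh=1.002938; start (x,ẋ)=(-0.318124, -1.398838) → end (x,ẋ)=(-1.045723, -4.467206)

1 0.2650 -0.0601 -0.0786
2 0.6650 -0.3181 -1.3988
3 0.9290 -1.0457 -4.4672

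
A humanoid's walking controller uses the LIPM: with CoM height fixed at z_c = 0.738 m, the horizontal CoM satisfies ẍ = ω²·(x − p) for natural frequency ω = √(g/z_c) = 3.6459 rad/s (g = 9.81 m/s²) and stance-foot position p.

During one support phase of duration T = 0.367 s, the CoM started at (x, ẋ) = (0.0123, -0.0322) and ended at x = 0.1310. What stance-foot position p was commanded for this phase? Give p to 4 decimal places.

ωT = 3.6459·0.367 = 1.338045; cosh(ωT) = 2.036972, sinh(ωT) = 1.774614
x(T) = p + (x₀−p)·cosh(ωT) + (ẋ₀/ω)·sinh(ωT) ⇒ p·(1 − cosh) = x(T) − x₀·cosh − (ẋ₀/ω)·sinh
numerator   = 0.1310 − (0.0123)·2.036972 − (-0.0322/3.6459)·1.774614 = 0.121618
denominator = 1 − 2.036972 = -1.036972
p = 0.121618 / -1.036972 = -0.1173

p = -0.1173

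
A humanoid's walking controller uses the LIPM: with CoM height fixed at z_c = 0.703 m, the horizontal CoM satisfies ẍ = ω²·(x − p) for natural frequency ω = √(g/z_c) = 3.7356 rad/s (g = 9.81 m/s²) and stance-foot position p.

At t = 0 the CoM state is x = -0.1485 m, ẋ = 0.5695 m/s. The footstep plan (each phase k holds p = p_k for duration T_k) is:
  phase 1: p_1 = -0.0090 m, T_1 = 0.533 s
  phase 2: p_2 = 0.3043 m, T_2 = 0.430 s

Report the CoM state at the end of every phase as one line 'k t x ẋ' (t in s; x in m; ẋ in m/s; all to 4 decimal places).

1 0.5330 0.0185 0.2516
2 0.9630 -0.2755 -1.9014

phase 1: p=-0.0090, T=0.533, ωT=1.991075, cosh=3.729975, sinh=3.593426; start (x,ẋ)=(-0.148500, 0.569500) → end (x,ẋ)=(0.018494, 0.251628)
phase 2: p=0.3043, T=0.430, ωT=1.606308, cosh=2.592501, sinh=2.391874; start (x,ẋ)=(0.018494, 0.251628) → end (x,ẋ)=(-0.275537, -1.901356)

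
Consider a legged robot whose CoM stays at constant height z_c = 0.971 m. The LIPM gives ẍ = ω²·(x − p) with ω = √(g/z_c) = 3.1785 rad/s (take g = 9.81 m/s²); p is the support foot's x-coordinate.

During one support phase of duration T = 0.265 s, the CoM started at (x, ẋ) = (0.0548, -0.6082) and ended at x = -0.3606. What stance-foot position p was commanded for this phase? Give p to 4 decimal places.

ωT = 3.1785·0.265 = 0.842303; cosh(ωT) = 1.376212, sinh(ωT) = 0.945494
x(T) = p + (x₀−p)·cosh(ωT) + (ẋ₀/ω)·sinh(ωT) ⇒ p·(1 − cosh) = x(T) − x₀·cosh − (ẋ₀/ω)·sinh
numerator   = -0.3606 − (0.0548)·1.376212 − (-0.6082/3.1785)·0.945494 = -0.255098
denominator = 1 − 1.376212 = -0.376212
p = -0.255098 / -0.376212 = 0.6781

p = 0.6781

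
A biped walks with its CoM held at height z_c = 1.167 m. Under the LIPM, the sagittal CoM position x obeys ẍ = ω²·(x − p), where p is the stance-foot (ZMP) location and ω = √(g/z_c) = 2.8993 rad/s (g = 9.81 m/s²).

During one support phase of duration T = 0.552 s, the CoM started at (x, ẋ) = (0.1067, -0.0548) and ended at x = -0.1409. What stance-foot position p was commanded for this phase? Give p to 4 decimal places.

ωT = 2.8993·0.552 = 1.600414; cosh(ωT) = 2.578447, sinh(ωT) = 2.376634
x(T) = p + (x₀−p)·cosh(ωT) + (ẋ₀/ω)·sinh(ωT) ⇒ p·(1 − cosh) = x(T) − x₀·cosh − (ẋ₀/ω)·sinh
numerator   = -0.1409 − (0.1067)·2.578447 − (-0.0548/2.8993)·2.376634 = -0.371099
denominator = 1 − 2.578447 = -1.578447
p = -0.371099 / -1.578447 = 0.2351

p = 0.2351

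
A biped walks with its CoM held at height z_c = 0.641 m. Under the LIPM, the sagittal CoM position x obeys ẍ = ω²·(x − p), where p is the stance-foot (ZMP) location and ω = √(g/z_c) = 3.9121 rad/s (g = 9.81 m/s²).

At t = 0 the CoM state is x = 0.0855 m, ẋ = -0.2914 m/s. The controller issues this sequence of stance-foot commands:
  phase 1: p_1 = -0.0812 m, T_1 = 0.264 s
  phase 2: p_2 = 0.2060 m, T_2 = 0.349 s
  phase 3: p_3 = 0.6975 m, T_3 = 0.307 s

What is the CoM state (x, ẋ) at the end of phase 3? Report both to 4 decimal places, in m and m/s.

phase 1: p=-0.0812, T=0.264, ωT=1.032794, cosh=1.582457, sinh=1.226447; start (x,ẋ)=(0.085500, -0.291400) → end (x,ẋ)=(0.091242, 0.338696)
phase 2: p=0.2060, T=0.349, ωT=1.365323, cosh=2.086143, sinh=1.830845; start (x,ẋ)=(0.091242, 0.338696) → end (x,ẋ)=(0.125105, -0.115384)
phase 3: p=0.6975, T=0.307, ωT=1.201015, cosh=1.812188, sinh=1.511299; start (x,ẋ)=(0.125105, -0.115384) → end (x,ẋ)=(-0.384362, -3.593299)

x = -0.3844, ẋ = -3.5933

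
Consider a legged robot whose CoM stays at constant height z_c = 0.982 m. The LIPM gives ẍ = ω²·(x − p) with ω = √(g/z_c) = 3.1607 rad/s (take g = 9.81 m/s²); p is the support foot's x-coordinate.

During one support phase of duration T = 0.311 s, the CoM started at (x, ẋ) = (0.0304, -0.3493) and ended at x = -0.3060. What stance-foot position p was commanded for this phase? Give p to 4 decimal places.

ωT = 3.1607·0.311 = 0.982978; cosh(ωT) = 1.523299, sinh(ωT) = 1.149103
x(T) = p + (x₀−p)·cosh(ωT) + (ẋ₀/ω)·sinh(ωT) ⇒ p·(1 − cosh) = x(T) − x₀·cosh − (ẋ₀/ω)·sinh
numerator   = -0.3060 − (0.0304)·1.523299 − (-0.3493/3.1607)·1.149103 = -0.225317
denominator = 1 − 1.523299 = -0.523299
p = -0.225317 / -0.523299 = 0.4306

p = 0.4306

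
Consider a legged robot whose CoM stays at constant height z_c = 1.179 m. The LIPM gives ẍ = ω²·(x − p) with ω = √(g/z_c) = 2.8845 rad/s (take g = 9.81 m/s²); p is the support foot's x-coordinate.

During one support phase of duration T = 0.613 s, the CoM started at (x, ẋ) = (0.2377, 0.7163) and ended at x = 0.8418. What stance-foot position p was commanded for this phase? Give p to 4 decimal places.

ωT = 2.8845·0.613 = 1.768199; cosh(ωT) = 3.015463, sinh(ωT) = 2.844823
x(T) = p + (x₀−p)·cosh(ωT) + (ẋ₀/ω)·sinh(ωT) ⇒ p·(1 − cosh) = x(T) − x₀·cosh − (ẋ₀/ω)·sinh
numerator   = 0.8418 − (0.2377)·3.015463 − (0.7163/2.8845)·2.844823 = -0.581423
denominator = 1 − 3.015463 = -2.015463
p = -0.581423 / -2.015463 = 0.2885

p = 0.2885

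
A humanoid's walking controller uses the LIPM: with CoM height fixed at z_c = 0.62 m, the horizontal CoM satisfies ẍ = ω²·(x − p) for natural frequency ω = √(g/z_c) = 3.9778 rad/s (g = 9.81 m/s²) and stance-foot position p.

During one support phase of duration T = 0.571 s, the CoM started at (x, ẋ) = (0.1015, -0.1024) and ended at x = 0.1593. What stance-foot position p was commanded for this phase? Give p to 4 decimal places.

p = 0.0550

ωT = 3.9778·0.571 = 2.271324; cosh(ωT) = 4.897699, sinh(ωT) = 4.794524
x(T) = p + (x₀−p)·cosh(ωT) + (ẋ₀/ω)·sinh(ωT) ⇒ p·(1 − cosh) = x(T) − x₀·cosh − (ẋ₀/ω)·sinh
numerator   = 0.1593 − (0.1015)·4.897699 − (-0.1024/3.9778)·4.794524 = -0.214392
denominator = 1 − 4.897699 = -3.897699
p = -0.214392 / -3.897699 = 0.0550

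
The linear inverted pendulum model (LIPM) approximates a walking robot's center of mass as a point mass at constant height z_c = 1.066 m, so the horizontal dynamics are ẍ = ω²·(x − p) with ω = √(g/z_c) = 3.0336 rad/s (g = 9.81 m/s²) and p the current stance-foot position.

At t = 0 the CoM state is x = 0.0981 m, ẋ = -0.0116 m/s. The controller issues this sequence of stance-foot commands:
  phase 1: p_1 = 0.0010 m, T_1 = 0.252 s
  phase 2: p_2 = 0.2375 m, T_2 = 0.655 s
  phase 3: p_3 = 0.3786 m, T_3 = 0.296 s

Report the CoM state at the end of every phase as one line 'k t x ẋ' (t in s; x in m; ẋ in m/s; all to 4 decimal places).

1 0.2520 0.1247 0.2326
2 0.9070 0.0927 -0.3606
3 1.2030 -0.1523 -1.4039

phase 1: p=0.0010, T=0.252, ωT=0.764467, cosh=1.306716, sinh=0.841134; start (x,ẋ)=(0.098100, -0.011600) → end (x,ẋ)=(0.124666, 0.232609)
phase 2: p=0.2375, T=0.655, ωT=1.987008, cosh=3.715392, sinh=3.578287; start (x,ẋ)=(0.124666, 0.232609) → end (x,ẋ)=(0.092650, -0.360594)
phase 3: p=0.3786, T=0.296, ωT=0.897946, cosh=1.430981, sinh=1.023575; start (x,ẋ)=(0.092650, -0.360594) → end (x,ẋ)=(-0.152257, -1.403910)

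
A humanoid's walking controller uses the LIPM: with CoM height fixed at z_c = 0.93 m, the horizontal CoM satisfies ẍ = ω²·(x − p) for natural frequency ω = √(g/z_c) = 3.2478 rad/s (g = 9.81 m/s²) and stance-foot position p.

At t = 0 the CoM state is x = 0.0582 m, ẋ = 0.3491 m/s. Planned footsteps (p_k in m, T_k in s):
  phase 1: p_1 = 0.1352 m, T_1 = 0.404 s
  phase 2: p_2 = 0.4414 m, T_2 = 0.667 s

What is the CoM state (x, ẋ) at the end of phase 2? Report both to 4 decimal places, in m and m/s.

x = -0.4209, ẋ = -2.6681

phase 1: p=0.1352, T=0.404, ωT=1.312111, cosh=1.991629, sinh=1.722378; start (x,ẋ)=(0.058200, 0.349100) → end (x,ẋ)=(0.166980, 0.264544)
phase 2: p=0.4414, T=0.667, ωT=2.166283, cosh=4.420195, sinh=4.305592; start (x,ẋ)=(0.166980, 0.264544) → end (x,ẋ)=(-0.420886, -2.668073)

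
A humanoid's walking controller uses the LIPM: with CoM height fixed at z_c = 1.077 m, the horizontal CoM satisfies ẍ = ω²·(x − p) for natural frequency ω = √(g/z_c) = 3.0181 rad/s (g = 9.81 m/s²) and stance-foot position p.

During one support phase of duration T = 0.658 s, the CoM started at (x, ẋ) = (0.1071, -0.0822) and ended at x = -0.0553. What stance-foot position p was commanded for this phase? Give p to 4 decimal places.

p = 0.1311

ωT = 3.0181·0.658 = 1.985910; cosh(ωT) = 3.711464, sinh(ωT) = 3.574209
x(T) = p + (x₀−p)·cosh(ωT) + (ẋ₀/ω)·sinh(ωT) ⇒ p·(1 − cosh) = x(T) − x₀·cosh − (ẋ₀/ω)·sinh
numerator   = -0.0553 − (0.1071)·3.711464 − (-0.0822/3.0181)·3.574209 = -0.355452
denominator = 1 − 3.711464 = -2.711464
p = -0.355452 / -2.711464 = 0.1311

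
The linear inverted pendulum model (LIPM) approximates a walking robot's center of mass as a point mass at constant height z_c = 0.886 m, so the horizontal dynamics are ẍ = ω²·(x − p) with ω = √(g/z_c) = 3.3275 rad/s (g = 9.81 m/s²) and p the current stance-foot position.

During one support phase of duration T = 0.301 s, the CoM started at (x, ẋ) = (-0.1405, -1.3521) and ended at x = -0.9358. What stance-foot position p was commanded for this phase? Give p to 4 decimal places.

ωT = 3.3275·0.301 = 1.001578; cosh(ωT) = 1.544936, sinh(ωT) = 1.177637
x(T) = p + (x₀−p)·cosh(ωT) + (ẋ₀/ω)·sinh(ωT) ⇒ p·(1 − cosh) = x(T) − x₀·cosh − (ẋ₀/ω)·sinh
numerator   = -0.9358 − (-0.1405)·1.544936 − (-1.3521/3.3275)·1.177637 = -0.240214
denominator = 1 − 1.544936 = -0.544936
p = -0.240214 / -0.544936 = 0.4408

p = 0.4408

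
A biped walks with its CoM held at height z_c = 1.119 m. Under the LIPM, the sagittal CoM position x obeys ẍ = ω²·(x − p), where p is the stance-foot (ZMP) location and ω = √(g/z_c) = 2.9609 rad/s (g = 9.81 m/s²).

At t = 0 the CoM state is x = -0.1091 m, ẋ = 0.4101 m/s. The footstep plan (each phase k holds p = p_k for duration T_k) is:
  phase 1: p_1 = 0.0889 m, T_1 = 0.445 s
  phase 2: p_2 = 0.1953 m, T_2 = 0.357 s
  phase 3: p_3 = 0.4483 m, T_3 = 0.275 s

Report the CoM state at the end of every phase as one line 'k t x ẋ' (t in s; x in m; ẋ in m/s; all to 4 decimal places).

1 0.4450 -0.0672 -0.1955
2 0.8020 -0.3116 -1.2988
3 1.0770 -0.9758 -3.7951

phase 1: p=0.0889, T=0.445, ωT=1.317600, cosh=2.001113, sinh=1.733336; start (x,ẋ)=(-0.109100, 0.410100) → end (x,ẋ)=(-0.067244, -0.195526)
phase 2: p=0.1953, T=0.357, ωT=1.057041, cosh=1.612663, sinh=1.265181; start (x,ẋ)=(-0.067244, -0.195526) → end (x,ẋ)=(-0.311643, -1.298828)
phase 3: p=0.4483, T=0.275, ωT=0.814248, cosh=1.350224, sinh=0.907252; start (x,ẋ)=(-0.311643, -1.298828) → end (x,ẋ)=(-0.975769, -3.795131)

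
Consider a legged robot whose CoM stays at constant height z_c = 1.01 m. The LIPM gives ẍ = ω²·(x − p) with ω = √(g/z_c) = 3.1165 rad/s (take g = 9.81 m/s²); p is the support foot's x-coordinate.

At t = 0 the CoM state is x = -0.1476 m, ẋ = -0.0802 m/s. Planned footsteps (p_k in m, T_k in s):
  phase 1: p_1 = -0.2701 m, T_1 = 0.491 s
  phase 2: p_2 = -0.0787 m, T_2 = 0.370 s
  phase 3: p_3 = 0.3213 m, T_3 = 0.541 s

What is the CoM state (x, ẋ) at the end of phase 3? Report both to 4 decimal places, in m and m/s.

phase 1: p=-0.2701, T=0.491, ωT=1.530201, cosh=2.417800, sinh=2.201308; start (x,ẋ)=(-0.147600, -0.080200) → end (x,ẋ)=(-0.030568, 0.646488)
phase 2: p=-0.0787, T=0.370, ωT=1.153105, cosh=1.741835, sinh=1.426180; start (x,ẋ)=(-0.030568, 0.646488) → end (x,ẋ)=(0.300986, 1.340008)
phase 3: p=0.3213, T=0.541, ωT=1.686027, cosh=2.791622, sinh=2.606367; start (x,ẋ)=(0.300986, 1.340008) → end (x,ẋ)=(1.385255, 3.575786)

x = 1.3853, ẋ = 3.5758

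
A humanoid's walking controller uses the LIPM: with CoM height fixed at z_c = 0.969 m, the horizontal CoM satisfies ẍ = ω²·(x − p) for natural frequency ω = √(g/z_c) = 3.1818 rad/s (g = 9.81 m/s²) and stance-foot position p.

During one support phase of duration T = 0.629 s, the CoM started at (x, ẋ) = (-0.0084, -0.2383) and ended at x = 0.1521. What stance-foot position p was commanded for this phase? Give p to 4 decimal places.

ωT = 3.1818·0.629 = 2.001352; cosh(ωT) = 3.767103, sinh(ωT) = 3.631951
x(T) = p + (x₀−p)·cosh(ωT) + (ẋ₀/ω)·sinh(ωT) ⇒ p·(1 − cosh) = x(T) − x₀·cosh − (ẋ₀/ω)·sinh
numerator   = 0.1521 − (-0.0084)·3.767103 − (-0.2383/3.1818)·3.631951 = 0.455758
denominator = 1 − 3.767103 = -2.767103
p = 0.455758 / -2.767103 = -0.1647

p = -0.1647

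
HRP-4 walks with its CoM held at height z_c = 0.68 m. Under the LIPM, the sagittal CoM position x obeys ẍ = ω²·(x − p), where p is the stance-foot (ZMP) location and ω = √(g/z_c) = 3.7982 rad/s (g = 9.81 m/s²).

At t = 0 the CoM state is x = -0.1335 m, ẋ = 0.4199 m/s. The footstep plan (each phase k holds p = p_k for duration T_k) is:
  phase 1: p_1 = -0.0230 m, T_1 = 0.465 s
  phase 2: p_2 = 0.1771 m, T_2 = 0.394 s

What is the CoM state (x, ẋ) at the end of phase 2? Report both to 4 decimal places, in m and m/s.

phase 1: p=-0.0230, T=0.465, ωT=1.766163, cosh=3.009679, sinh=2.838691; start (x,ẋ)=(-0.133500, 0.419900) → end (x,ẋ)=(-0.041745, 0.072362)
phase 2: p=0.1771, T=0.394, ωT=1.496491, cosh=2.344952, sinh=2.121037; start (x,ẋ)=(-0.041745, 0.072362) → end (x,ẋ)=(-0.295673, -1.593360)

x = -0.2957, ẋ = -1.5934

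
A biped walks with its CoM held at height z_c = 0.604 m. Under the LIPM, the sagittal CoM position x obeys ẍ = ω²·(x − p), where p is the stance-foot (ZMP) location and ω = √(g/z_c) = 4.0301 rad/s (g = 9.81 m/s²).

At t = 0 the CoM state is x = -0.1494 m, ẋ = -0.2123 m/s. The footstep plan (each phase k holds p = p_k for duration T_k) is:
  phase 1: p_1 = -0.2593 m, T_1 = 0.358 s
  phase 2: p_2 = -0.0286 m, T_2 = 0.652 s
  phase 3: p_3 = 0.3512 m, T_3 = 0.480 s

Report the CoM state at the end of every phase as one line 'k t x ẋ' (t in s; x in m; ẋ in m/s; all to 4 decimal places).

1 0.3580 -0.1190 0.4106
2 1.0100 0.0439 0.3483
3 1.4900 -0.4413 -2.9648

phase 1: p=-0.2593, T=0.358, ωT=1.442776, cosh=2.234349, sinh=1.998078; start (x,ẋ)=(-0.149400, -0.212300) → end (x,ẋ)=(-0.119001, 0.410613)
phase 2: p=-0.0286, T=0.652, ωT=2.627625, cosh=6.956556, sinh=6.884306; start (x,ẋ)=(-0.119001, 0.410613) → end (x,ẋ)=(0.043938, 0.348325)
phase 3: p=0.3512, T=0.480, ωT=1.934448, cosh=3.532364, sinh=3.387860; start (x,ẋ)=(0.043938, 0.348325) → end (x,ẋ)=(-0.441345, -2.964764)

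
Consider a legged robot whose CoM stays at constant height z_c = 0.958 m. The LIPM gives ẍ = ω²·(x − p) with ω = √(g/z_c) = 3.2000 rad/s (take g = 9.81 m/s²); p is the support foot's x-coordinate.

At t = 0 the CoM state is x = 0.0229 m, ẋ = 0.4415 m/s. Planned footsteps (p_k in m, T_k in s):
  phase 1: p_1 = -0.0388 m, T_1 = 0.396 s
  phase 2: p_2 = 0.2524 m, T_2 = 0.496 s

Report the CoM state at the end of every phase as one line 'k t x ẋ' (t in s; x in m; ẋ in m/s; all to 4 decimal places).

phase 1: p=-0.0388, T=0.396, ωT=1.267200, cosh=1.916258, sinh=1.634639; start (x,ẋ)=(0.022900, 0.441500) → end (x,ẋ)=(0.304962, 1.168771)
phase 2: p=0.2524, T=0.496, ωT=1.587200, cosh=2.547268, sinh=2.342770; start (x,ẋ)=(0.304962, 1.168771) → end (x,ẋ)=(1.241965, 3.371223)

1 0.3960 0.3050 1.1688
2 0.8920 1.2420 3.3712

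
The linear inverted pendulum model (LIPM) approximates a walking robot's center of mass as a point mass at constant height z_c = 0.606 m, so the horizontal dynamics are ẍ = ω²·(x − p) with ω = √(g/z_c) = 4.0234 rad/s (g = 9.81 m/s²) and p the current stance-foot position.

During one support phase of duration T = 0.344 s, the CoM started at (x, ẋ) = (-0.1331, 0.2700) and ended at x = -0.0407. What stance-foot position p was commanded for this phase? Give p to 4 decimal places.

p = -0.1036

ωT = 4.0234·0.344 = 1.384050; cosh(ωT) = 2.120796, sinh(ωT) = 1.870235
x(T) = p + (x₀−p)·cosh(ωT) + (ẋ₀/ω)·sinh(ωT) ⇒ p·(1 − cosh) = x(T) − x₀·cosh − (ẋ₀/ω)·sinh
numerator   = -0.0407 − (-0.1331)·2.120796 − (0.2700/4.0234)·1.870235 = 0.116071
denominator = 1 − 2.120796 = -1.120796
p = 0.116071 / -1.120796 = -0.1036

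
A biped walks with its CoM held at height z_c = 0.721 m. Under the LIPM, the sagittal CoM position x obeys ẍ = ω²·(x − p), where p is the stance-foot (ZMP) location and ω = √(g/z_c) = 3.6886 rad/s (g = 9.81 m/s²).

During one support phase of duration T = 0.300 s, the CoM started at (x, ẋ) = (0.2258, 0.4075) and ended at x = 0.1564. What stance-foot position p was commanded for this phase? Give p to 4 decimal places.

p = 0.5479

ωT = 3.6886·0.300 = 1.106580; cosh(ωT) = 1.677343, sinh(ωT) = 1.346655
x(T) = p + (x₀−p)·cosh(ωT) + (ẋ₀/ω)·sinh(ωT) ⇒ p·(1 − cosh) = x(T) − x₀·cosh − (ẋ₀/ω)·sinh
numerator   = 0.1564 − (0.2258)·1.677343 − (0.4075/3.6886)·1.346655 = -0.371117
denominator = 1 − 1.677343 = -0.677343
p = -0.371117 / -0.677343 = 0.5479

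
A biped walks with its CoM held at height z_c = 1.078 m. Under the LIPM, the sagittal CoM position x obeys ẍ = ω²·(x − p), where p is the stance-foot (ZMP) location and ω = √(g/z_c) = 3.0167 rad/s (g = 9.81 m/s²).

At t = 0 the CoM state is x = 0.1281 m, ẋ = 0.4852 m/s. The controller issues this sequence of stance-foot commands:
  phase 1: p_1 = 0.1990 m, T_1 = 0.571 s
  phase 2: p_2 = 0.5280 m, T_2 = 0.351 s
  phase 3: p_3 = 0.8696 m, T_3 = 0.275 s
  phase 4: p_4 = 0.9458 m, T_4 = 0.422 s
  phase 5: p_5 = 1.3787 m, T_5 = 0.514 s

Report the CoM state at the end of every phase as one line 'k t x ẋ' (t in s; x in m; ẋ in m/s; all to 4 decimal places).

phase 1: p=0.1990, T=0.571, ωT=1.722536, cosh=2.888660, sinh=2.710047; start (x,ẋ)=(0.128100, 0.485200) → end (x,ẋ)=(0.430073, 0.821942)
phase 2: p=0.5280, T=0.351, ωT=1.058862, cosh=1.614969, sinh=1.268118; start (x,ẋ)=(0.430073, 0.821942) → end (x,ẋ)=(0.715367, 0.952786)
phase 3: p=0.8696, T=0.275, ωT=0.829593, cosh=1.364306, sinh=0.928079; start (x,ẋ)=(0.715367, 0.952786) → end (x,ẋ)=(0.952301, 0.868080)
phase 4: p=0.9458, T=0.422, ωT=1.273047, cosh=1.925849, sinh=1.645872; start (x,ẋ)=(0.952301, 0.868080) → end (x,ẋ)=(1.431932, 1.704066)
phase 5: p=1.3787, T=0.514, ωT=1.550584, cosh=2.463173, sinh=2.251049; start (x,ẋ)=(1.431932, 1.704066) → end (x,ẋ)=(2.781386, 4.558894)

1 0.5710 0.4301 0.8219
2 0.9220 0.7154 0.9528
3 1.1970 0.9523 0.8681
4 1.6190 1.4319 1.7041
5 2.1330 2.7814 4.5589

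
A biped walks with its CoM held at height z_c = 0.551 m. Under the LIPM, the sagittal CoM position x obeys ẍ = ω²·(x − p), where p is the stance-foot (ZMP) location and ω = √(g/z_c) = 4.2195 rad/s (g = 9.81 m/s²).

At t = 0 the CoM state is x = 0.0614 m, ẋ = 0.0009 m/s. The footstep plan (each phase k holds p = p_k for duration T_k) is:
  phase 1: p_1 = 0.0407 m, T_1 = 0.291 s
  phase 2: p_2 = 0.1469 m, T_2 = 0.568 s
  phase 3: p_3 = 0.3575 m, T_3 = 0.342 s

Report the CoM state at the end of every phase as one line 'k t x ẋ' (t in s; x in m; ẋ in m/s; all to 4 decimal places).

phase 1: p=0.0407, T=0.291, ωT=1.227874, cosh=1.853440, sinh=1.560525; start (x,ẋ)=(0.061400, 0.000900) → end (x,ẋ)=(0.079399, 0.137970)
phase 2: p=0.1469, T=0.568, ωT=2.396676, cosh=5.538808, sinh=5.447788; start (x,ẋ)=(0.079399, 0.137970) → end (x,ẋ)=(-0.048842, -0.787450)
phase 3: p=0.3575, T=0.342, ωT=1.443069, cosh=2.234935, sinh=1.998734; start (x,ẋ)=(-0.048842, -0.787450) → end (x,ẋ)=(-0.923655, -5.186848)

1 0.2910 0.0794 0.1380
2 0.8590 -0.0488 -0.7875
3 1.2010 -0.9237 -5.1868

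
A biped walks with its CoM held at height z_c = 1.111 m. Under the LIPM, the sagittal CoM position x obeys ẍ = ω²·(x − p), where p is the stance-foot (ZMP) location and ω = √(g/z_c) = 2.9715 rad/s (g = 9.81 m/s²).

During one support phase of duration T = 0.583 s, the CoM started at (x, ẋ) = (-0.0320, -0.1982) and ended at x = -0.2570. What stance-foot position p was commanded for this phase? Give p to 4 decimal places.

ωT = 2.9715·0.583 = 1.732384; cosh(ωT) = 2.915491, sinh(ωT) = 2.738629
x(T) = p + (x₀−p)·cosh(ωT) + (ẋ₀/ω)·sinh(ωT) ⇒ p·(1 − cosh) = x(T) − x₀·cosh − (ẋ₀/ω)·sinh
numerator   = -0.2570 − (-0.0320)·2.915491 − (-0.1982/2.9715)·2.738629 = 0.018963
denominator = 1 − 2.915491 = -1.915491
p = 0.018963 / -1.915491 = -0.0099

p = -0.0099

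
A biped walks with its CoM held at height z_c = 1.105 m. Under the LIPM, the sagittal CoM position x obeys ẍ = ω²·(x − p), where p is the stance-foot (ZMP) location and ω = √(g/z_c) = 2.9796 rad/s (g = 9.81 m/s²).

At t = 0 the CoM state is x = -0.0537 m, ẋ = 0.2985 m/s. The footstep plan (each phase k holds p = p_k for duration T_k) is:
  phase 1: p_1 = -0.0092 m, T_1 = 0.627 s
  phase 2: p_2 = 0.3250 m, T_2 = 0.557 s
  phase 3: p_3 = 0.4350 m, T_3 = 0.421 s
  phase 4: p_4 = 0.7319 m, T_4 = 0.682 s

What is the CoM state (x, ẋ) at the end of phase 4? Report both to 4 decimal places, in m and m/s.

phase 1: p=-0.0092, T=0.627, ωT=1.868209, cosh=3.315544, sinh=3.161144; start (x,ẋ)=(-0.053700, 0.298500) → end (x,ẋ)=(0.159946, 0.570547)
phase 2: p=0.3250, T=0.557, ωT=1.659637, cosh=2.723806, sinh=2.533598; start (x,ẋ)=(0.159946, 0.570547) → end (x,ẋ)=(0.360568, 0.308045)
phase 3: p=0.4350, T=0.421, ωT=1.254412, cosh=1.895509, sinh=1.610266; start (x,ẋ)=(0.360568, 0.308045) → end (x,ẋ)=(0.460391, 0.226782)
phase 4: p=0.7319, T=0.682, ωT=2.032087, cosh=3.880528, sinh=3.749467; start (x,ẋ)=(0.460391, 0.226782) → end (x,ẋ)=(-0.036322, -2.153244)

x = -0.0363, ẋ = -2.1532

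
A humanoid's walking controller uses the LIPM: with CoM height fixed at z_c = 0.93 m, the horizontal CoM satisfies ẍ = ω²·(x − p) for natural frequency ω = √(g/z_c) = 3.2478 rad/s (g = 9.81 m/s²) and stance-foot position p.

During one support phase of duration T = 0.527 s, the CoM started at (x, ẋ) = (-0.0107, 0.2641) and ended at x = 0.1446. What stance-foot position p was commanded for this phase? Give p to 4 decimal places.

p = 0.0229

ωT = 3.2478·0.527 = 1.711591; cosh(ωT) = 2.859171, sinh(ωT) = 2.678592
x(T) = p + (x₀−p)·cosh(ωT) + (ẋ₀/ω)·sinh(ωT) ⇒ p·(1 − cosh) = x(T) − x₀·cosh − (ẋ₀/ω)·sinh
numerator   = 0.1446 − (-0.0107)·2.859171 − (0.2641/3.2478)·2.678592 = -0.042621
denominator = 1 − 2.859171 = -1.859171
p = -0.042621 / -1.859171 = 0.0229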